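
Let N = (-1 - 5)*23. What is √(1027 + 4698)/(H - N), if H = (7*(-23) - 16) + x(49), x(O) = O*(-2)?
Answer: -5*√229/137 ≈ -0.55229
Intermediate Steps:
x(O) = -2*O
N = -138 (N = -6*23 = -138)
H = -275 (H = (7*(-23) - 16) - 2*49 = (-161 - 16) - 98 = -177 - 98 = -275)
√(1027 + 4698)/(H - N) = √(1027 + 4698)/(-275 - 1*(-138)) = √5725/(-275 + 138) = (5*√229)/(-137) = (5*√229)*(-1/137) = -5*√229/137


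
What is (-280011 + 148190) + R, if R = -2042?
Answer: -133863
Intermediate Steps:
(-280011 + 148190) + R = (-280011 + 148190) - 2042 = -131821 - 2042 = -133863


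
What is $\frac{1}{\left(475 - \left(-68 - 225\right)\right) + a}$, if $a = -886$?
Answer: $- \frac{1}{118} \approx -0.0084746$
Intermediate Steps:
$\frac{1}{\left(475 - \left(-68 - 225\right)\right) + a} = \frac{1}{\left(475 - \left(-68 - 225\right)\right) - 886} = \frac{1}{\left(475 - -293\right) - 886} = \frac{1}{\left(475 + 293\right) - 886} = \frac{1}{768 - 886} = \frac{1}{-118} = - \frac{1}{118}$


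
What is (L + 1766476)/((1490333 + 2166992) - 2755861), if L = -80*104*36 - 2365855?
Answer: -299633/300488 ≈ -0.99715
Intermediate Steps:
L = -2665375 (L = -8320*36 - 2365855 = -299520 - 2365855 = -2665375)
(L + 1766476)/((1490333 + 2166992) - 2755861) = (-2665375 + 1766476)/((1490333 + 2166992) - 2755861) = -898899/(3657325 - 2755861) = -898899/901464 = -898899*1/901464 = -299633/300488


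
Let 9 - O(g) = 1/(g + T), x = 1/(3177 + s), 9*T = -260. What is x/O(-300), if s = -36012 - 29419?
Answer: -1480/829503423 ≈ -1.7842e-6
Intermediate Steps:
s = -65431
T = -260/9 (T = (1/9)*(-260) = -260/9 ≈ -28.889)
x = -1/62254 (x = 1/(3177 - 65431) = 1/(-62254) = -1/62254 ≈ -1.6063e-5)
O(g) = 9 - 1/(-260/9 + g) (O(g) = 9 - 1/(g - 260/9) = 9 - 1/(-260/9 + g))
x/O(-300) = -(-260 + 9*(-300))/(81*(-29 - 300))/62254 = -1/(62254*(81*(-329)/(-260 - 2700))) = -1/(62254*(81*(-329)/(-2960))) = -1/(62254*(81*(-1/2960)*(-329))) = -1/(62254*26649/2960) = -1/62254*2960/26649 = -1480/829503423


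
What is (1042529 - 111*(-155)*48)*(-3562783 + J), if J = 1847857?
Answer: -3204114575694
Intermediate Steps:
(1042529 - 111*(-155)*48)*(-3562783 + J) = (1042529 - 111*(-155)*48)*(-3562783 + 1847857) = (1042529 + 17205*48)*(-1714926) = (1042529 + 825840)*(-1714926) = 1868369*(-1714926) = -3204114575694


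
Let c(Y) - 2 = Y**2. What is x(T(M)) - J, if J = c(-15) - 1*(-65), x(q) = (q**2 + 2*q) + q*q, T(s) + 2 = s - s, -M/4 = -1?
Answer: -288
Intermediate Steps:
M = 4 (M = -4*(-1) = 4)
T(s) = -2 (T(s) = -2 + (s - s) = -2 + 0 = -2)
c(Y) = 2 + Y**2
x(q) = 2*q + 2*q**2 (x(q) = (q**2 + 2*q) + q**2 = 2*q + 2*q**2)
J = 292 (J = (2 + (-15)**2) - 1*(-65) = (2 + 225) + 65 = 227 + 65 = 292)
x(T(M)) - J = 2*(-2)*(1 - 2) - 1*292 = 2*(-2)*(-1) - 292 = 4 - 292 = -288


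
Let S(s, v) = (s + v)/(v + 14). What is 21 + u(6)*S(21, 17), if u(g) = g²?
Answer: 2019/31 ≈ 65.129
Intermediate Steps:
S(s, v) = (s + v)/(14 + v)
21 + u(6)*S(21, 17) = 21 + 6²*((21 + 17)/(14 + 17)) = 21 + 36*(38/31) = 21 + 1368/31 = 2019/31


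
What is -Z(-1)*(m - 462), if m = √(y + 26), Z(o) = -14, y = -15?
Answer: -6468 + 14*√11 ≈ -6421.6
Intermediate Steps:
m = √11 (m = √(-15 + 26) = √11 ≈ 3.3166)
-Z(-1)*(m - 462) = -(-14)*(√11 - 462) = -(-14)*(-462 + √11) = -(6468 - 14*√11) = -6468 + 14*√11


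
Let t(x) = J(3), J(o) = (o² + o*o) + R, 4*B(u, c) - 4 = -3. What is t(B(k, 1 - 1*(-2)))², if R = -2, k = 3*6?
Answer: 256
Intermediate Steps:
k = 18
B(u, c) = ¼ (B(u, c) = 1 + (¼)*(-3) = 1 - ¾ = ¼)
J(o) = -2 + 2*o² (J(o) = (o² + o*o) - 2 = (o² + o²) - 2 = 2*o² - 2 = -2 + 2*o²)
t(x) = 16 (t(x) = -2 + 2*3² = -2 + 2*9 = -2 + 18 = 16)
t(B(k, 1 - 1*(-2)))² = 16² = 256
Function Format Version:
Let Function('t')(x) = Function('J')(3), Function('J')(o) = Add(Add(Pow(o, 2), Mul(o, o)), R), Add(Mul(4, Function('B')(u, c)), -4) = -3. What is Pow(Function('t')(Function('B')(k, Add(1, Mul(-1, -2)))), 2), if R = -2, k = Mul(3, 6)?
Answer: 256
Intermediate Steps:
k = 18
Function('B')(u, c) = Rational(1, 4) (Function('B')(u, c) = Add(1, Mul(Rational(1, 4), -3)) = Add(1, Rational(-3, 4)) = Rational(1, 4))
Function('J')(o) = Add(-2, Mul(2, Pow(o, 2))) (Function('J')(o) = Add(Add(Pow(o, 2), Mul(o, o)), -2) = Add(Add(Pow(o, 2), Pow(o, 2)), -2) = Add(Mul(2, Pow(o, 2)), -2) = Add(-2, Mul(2, Pow(o, 2))))
Function('t')(x) = 16 (Function('t')(x) = Add(-2, Mul(2, Pow(3, 2))) = Add(-2, Mul(2, 9)) = Add(-2, 18) = 16)
Pow(Function('t')(Function('B')(k, Add(1, Mul(-1, -2)))), 2) = Pow(16, 2) = 256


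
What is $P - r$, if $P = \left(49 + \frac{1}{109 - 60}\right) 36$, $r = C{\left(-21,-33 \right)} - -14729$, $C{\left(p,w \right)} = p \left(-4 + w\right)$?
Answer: $- \frac{673322}{49} \approx -13741.0$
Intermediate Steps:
$r = 15506$ ($r = - 21 \left(-4 - 33\right) - -14729 = \left(-21\right) \left(-37\right) + 14729 = 777 + 14729 = 15506$)
$P = \frac{86472}{49}$ ($P = \left(49 + \frac{1}{49}\right) 36 = \frac{2402}{49} \cdot 36 = \frac{86472}{49} \approx 1764.7$)
$P - r = \frac{86472}{49} - 15506 = - \frac{673322}{49}$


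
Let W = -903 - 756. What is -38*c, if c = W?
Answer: 63042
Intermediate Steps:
W = -1659
c = -1659
-38*c = -38*(-1659) = 63042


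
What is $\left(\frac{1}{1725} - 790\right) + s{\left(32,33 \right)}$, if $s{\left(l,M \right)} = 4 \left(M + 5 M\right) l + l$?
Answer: $\frac{42410851}{1725} \approx 24586.0$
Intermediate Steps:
$s{\left(l,M \right)} = l + 24 M l$ ($s{\left(l,M \right)} = 4 \cdot 6 M l + l = 24 M l + l = l + 24 M l$)
$\left(\frac{1}{1725} - 790\right) + s{\left(32,33 \right)} = \left(\frac{1}{1725} - 790\right) + 32 \left(1 + 24 \cdot 33\right) = \left(\frac{1}{1725} - 790\right) + 32 \left(1 + 792\right) = - \frac{1362749}{1725} + 32 \cdot 793 = - \frac{1362749}{1725} + 25376 = \frac{42410851}{1725}$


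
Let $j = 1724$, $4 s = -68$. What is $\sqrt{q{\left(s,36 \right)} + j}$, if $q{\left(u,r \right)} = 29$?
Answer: $\sqrt{1753} \approx 41.869$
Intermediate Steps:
$s = -17$ ($s = \frac{1}{4} \left(-68\right) = -17$)
$\sqrt{q{\left(s,36 \right)} + j} = \sqrt{29 + 1724} = \sqrt{1753}$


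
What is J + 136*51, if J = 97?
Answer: 7033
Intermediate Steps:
J + 136*51 = 97 + 136*51 = 97 + 6936 = 7033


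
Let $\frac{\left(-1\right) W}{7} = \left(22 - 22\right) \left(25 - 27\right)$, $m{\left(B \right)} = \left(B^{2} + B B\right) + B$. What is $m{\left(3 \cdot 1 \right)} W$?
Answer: $0$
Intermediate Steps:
$m{\left(B \right)} = B + 2 B^{2}$ ($m{\left(B \right)} = \left(B^{2} + B^{2}\right) + B = 2 B^{2} + B = B + 2 B^{2}$)
$W = 0$ ($W = - 7 \left(22 - 22\right) \left(25 - 27\right) = - 7 \cdot 0 \left(-2\right) = \left(-7\right) 0 = 0$)
$m{\left(3 \cdot 1 \right)} W = 3 \cdot 1 \left(1 + 2 \cdot 3 \cdot 1\right) 0 = 3 \left(1 + 2 \cdot 3\right) 0 = 3 \left(1 + 6\right) 0 = 3 \cdot 7 \cdot 0 = 21 \cdot 0 = 0$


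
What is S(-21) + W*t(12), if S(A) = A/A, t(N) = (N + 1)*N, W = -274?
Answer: -42743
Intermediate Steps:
t(N) = N*(1 + N) (t(N) = (1 + N)*N = N*(1 + N))
S(A) = 1
S(-21) + W*t(12) = 1 - 3288*(1 + 12) = 1 - 3288*13 = 1 - 274*156 = 1 - 42744 = -42743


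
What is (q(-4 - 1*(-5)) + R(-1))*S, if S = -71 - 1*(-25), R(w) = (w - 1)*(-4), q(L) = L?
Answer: -414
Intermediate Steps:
R(w) = 4 - 4*w (R(w) = (-1 + w)*(-4) = 4 - 4*w)
S = -46 (S = -71 + 25 = -46)
(q(-4 - 1*(-5)) + R(-1))*S = ((-4 - 1*(-5)) + (4 - 4*(-1)))*(-46) = ((-4 + 5) + (4 + 4))*(-46) = (1 + 8)*(-46) = 9*(-46) = -414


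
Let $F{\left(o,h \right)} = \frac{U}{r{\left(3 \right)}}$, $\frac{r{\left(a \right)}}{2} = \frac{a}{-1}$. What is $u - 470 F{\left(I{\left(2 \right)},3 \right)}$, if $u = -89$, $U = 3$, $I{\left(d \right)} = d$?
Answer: $146$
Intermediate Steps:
$r{\left(a \right)} = - 2 a$ ($r{\left(a \right)} = 2 \frac{a}{-1} = 2 a \left(-1\right) = 2 \left(- a\right) = - 2 a$)
$F{\left(o,h \right)} = - \frac{1}{2}$ ($F{\left(o,h \right)} = \frac{3}{\left(-2\right) 3} = \frac{3}{-6} = 3 \left(- \frac{1}{6}\right) = - \frac{1}{2}$)
$u - 470 F{\left(I{\left(2 \right)},3 \right)} = -89 - -235 = -89 + 235 = 146$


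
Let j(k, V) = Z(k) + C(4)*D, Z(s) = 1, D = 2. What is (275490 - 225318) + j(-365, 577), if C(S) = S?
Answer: 50181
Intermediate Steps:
j(k, V) = 9 (j(k, V) = 1 + 4*2 = 1 + 8 = 9)
(275490 - 225318) + j(-365, 577) = (275490 - 225318) + 9 = 50172 + 9 = 50181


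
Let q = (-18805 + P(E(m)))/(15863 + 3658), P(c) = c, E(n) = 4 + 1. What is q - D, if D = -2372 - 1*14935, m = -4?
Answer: 337831147/19521 ≈ 17306.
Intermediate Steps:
E(n) = 5
D = -17307 (D = -2372 - 14935 = -17307)
q = -18800/19521 (q = (-18805 + 5)/(15863 + 3658) = -18800/19521 ≈ -0.96307)
q - D = -18800/19521 - 1*(-17307) = -18800/19521 + 17307 = 337831147/19521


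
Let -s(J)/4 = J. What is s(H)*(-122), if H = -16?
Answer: -7808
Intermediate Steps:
s(J) = -4*J
s(H)*(-122) = -4*(-16)*(-122) = 64*(-122) = -7808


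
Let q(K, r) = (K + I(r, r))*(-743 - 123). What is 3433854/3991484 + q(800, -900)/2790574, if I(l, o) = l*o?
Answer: -698262310765751/2784632867954 ≈ -250.76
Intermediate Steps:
q(K, r) = -866*K - 866*r² (q(K, r) = (K + r*r)*(-743 - 123) = (K + r²)*(-866) = -866*K - 866*r²)
3433854/3991484 + q(800, -900)/2790574 = 3433854/3991484 + (-866*800 - 866*(-900)²)/2790574 = 3433854*(1/3991484) + (-692800 - 866*810000)*(1/2790574) = 1716927/1995742 + (-692800 - 701460000)*(1/2790574) = 1716927/1995742 - 702152800*1/2790574 = 1716927/1995742 - 351076400/1395287 = -698262310765751/2784632867954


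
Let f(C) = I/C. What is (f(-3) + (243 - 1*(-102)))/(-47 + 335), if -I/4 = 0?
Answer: 115/96 ≈ 1.1979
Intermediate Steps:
I = 0 (I = -4*0 = 0)
f(C) = 0 (f(C) = 0/C = 0)
(f(-3) + (243 - 1*(-102)))/(-47 + 335) = (0 + (243 - 1*(-102)))/(-47 + 335) = (0 + (243 + 102))/288 = (0 + 345)*(1/288) = 345*(1/288) = 115/96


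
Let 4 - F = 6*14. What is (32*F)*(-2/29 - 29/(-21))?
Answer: -2045440/609 ≈ -3358.7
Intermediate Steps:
F = -80 (F = 4 - 6*14 = 4 - 1*84 = 4 - 84 = -80)
(32*F)*(-2/29 - 29/(-21)) = (32*(-80))*(-2/29 - 29/(-21)) = -2560*(-2*1/29 - 29*(-1/21)) = -2560*(-2/29 + 29/21) = -2560*799/609 = -2045440/609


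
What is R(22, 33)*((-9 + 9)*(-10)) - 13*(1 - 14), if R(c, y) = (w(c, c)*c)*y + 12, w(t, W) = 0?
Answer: 169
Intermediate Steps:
R(c, y) = 12 (R(c, y) = (0*c)*y + 12 = 0*y + 12 = 0 + 12 = 12)
R(22, 33)*((-9 + 9)*(-10)) - 13*(1 - 14) = 12*((-9 + 9)*(-10)) - 13*(1 - 14) = 12*(0*(-10)) - 13*(-13) = 12*0 + 169 = 0 + 169 = 169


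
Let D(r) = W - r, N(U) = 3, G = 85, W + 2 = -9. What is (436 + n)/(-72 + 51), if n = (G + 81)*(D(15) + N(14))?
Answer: 3382/21 ≈ 161.05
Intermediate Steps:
W = -11 (W = -2 - 9 = -11)
D(r) = -11 - r
n = -3818 (n = (85 + 81)*((-11 - 1*15) + 3) = 166*((-11 - 15) + 3) = 166*(-26 + 3) = 166*(-23) = -3818)
(436 + n)/(-72 + 51) = (436 - 3818)/(-72 + 51) = -3382/(-21) = -3382*(-1/21) = 3382/21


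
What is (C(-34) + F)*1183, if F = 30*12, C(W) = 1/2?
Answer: 852943/2 ≈ 4.2647e+5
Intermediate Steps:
C(W) = ½
F = 360
(C(-34) + F)*1183 = (½ + 360)*1183 = (721/2)*1183 = 852943/2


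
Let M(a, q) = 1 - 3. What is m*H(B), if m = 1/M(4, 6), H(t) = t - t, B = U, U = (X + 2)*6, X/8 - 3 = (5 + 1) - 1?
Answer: 0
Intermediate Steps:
X = 64 (X = 24 + 8*((5 + 1) - 1) = 24 + 8*(6 - 1) = 24 + 8*5 = 24 + 40 = 64)
M(a, q) = -2
U = 396 (U = (64 + 2)*6 = 66*6 = 396)
B = 396
H(t) = 0
m = -½ (m = 1/(-2) = -½ ≈ -0.50000)
m*H(B) = -½*0 = 0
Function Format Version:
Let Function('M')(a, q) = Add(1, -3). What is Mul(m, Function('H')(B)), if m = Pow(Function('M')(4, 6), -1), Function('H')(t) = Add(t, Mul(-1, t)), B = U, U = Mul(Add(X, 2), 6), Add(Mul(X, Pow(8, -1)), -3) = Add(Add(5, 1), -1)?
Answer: 0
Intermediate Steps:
X = 64 (X = Add(24, Mul(8, Add(Add(5, 1), -1))) = Add(24, Mul(8, Add(6, -1))) = Add(24, Mul(8, 5)) = Add(24, 40) = 64)
Function('M')(a, q) = -2
U = 396 (U = Mul(Add(64, 2), 6) = Mul(66, 6) = 396)
B = 396
Function('H')(t) = 0
m = Rational(-1, 2) (m = Pow(-2, -1) = Rational(-1, 2) ≈ -0.50000)
Mul(m, Function('H')(B)) = Mul(Rational(-1, 2), 0) = 0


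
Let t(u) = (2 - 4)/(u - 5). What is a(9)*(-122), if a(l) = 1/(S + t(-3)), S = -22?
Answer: 488/87 ≈ 5.6092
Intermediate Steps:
t(u) = -2/(-5 + u)
a(l) = -4/87 (a(l) = 1/(-22 - 2/(-5 - 3)) = 1/(-22 - 2/(-8)) = 1/(-22 - 2*(-⅛)) = 1/(-22 + ¼) = 1/(-87/4) = -4/87)
a(9)*(-122) = -4/87*(-122) = 488/87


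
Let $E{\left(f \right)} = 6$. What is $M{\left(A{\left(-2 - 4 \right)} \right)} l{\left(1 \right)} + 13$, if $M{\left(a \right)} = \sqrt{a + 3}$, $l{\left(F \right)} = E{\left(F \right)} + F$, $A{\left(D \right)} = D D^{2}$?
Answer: $13 + 7 i \sqrt{213} \approx 13.0 + 102.16 i$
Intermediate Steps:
$A{\left(D \right)} = D^{3}$
$l{\left(F \right)} = 6 + F$
$M{\left(a \right)} = \sqrt{3 + a}$
$M{\left(A{\left(-2 - 4 \right)} \right)} l{\left(1 \right)} + 13 = \sqrt{3 + \left(-2 - 4\right)^{3}} \left(6 + 1\right) + 13 = \sqrt{3 + \left(-6\right)^{3}} \cdot 7 + 13 = \sqrt{3 - 216} \cdot 7 + 13 = \sqrt{-213} \cdot 7 + 13 = i \sqrt{213} \cdot 7 + 13 = 7 i \sqrt{213} + 13 = 13 + 7 i \sqrt{213}$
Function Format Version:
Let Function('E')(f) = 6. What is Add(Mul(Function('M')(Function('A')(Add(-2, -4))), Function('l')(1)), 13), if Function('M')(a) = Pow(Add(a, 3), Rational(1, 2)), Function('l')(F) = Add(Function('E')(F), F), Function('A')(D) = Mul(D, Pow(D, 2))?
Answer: Add(13, Mul(7, I, Pow(213, Rational(1, 2)))) ≈ Add(13.000, Mul(102.16, I))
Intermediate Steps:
Function('A')(D) = Pow(D, 3)
Function('l')(F) = Add(6, F)
Function('M')(a) = Pow(Add(3, a), Rational(1, 2))
Add(Mul(Function('M')(Function('A')(Add(-2, -4))), Function('l')(1)), 13) = Add(Mul(Pow(Add(3, Pow(Add(-2, -4), 3)), Rational(1, 2)), Add(6, 1)), 13) = Add(Mul(Pow(Add(3, Pow(-6, 3)), Rational(1, 2)), 7), 13) = Add(Mul(Pow(Add(3, -216), Rational(1, 2)), 7), 13) = Add(Mul(Pow(-213, Rational(1, 2)), 7), 13) = Add(Mul(Mul(I, Pow(213, Rational(1, 2))), 7), 13) = Add(Mul(7, I, Pow(213, Rational(1, 2))), 13) = Add(13, Mul(7, I, Pow(213, Rational(1, 2))))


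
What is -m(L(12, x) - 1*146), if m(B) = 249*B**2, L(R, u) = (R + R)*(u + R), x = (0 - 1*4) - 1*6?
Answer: -2391396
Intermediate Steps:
x = -10 (x = (0 - 4) - 6 = -4 - 6 = -10)
L(R, u) = 2*R*(R + u) (L(R, u) = (2*R)*(R + u) = 2*R*(R + u))
-m(L(12, x) - 1*146) = -249*(2*12*(12 - 10) - 1*146)**2 = -249*(2*12*2 - 146)**2 = -249*(48 - 146)**2 = -249*(-98)**2 = -249*9604 = -1*2391396 = -2391396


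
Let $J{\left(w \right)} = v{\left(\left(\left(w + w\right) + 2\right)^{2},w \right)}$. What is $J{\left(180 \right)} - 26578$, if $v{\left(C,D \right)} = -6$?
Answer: $-26584$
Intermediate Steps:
$J{\left(w \right)} = -6$
$J{\left(180 \right)} - 26578 = -6 - 26578 = -26584$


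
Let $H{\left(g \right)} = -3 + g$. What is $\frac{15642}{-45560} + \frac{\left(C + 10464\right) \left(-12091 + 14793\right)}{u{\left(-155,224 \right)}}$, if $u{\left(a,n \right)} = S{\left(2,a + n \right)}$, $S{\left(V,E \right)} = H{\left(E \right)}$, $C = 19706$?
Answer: $\frac{928505024507}{751740} \approx 1.2351 \cdot 10^{6}$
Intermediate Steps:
$S{\left(V,E \right)} = -3 + E$
$u{\left(a,n \right)} = -3 + a + n$ ($u{\left(a,n \right)} = -3 + \left(a + n\right) = -3 + a + n$)
$\frac{15642}{-45560} + \frac{\left(C + 10464\right) \left(-12091 + 14793\right)}{u{\left(-155,224 \right)}} = \frac{15642}{-45560} + \frac{\left(19706 + 10464\right) \left(-12091 + 14793\right)}{-3 - 155 + 224} = 15642 \left(- \frac{1}{45560}\right) + \frac{30170 \cdot 2702}{66} = - \frac{7821}{22780} + 81519340 \cdot \frac{1}{66} = - \frac{7821}{22780} + \frac{40759670}{33} = \frac{928505024507}{751740}$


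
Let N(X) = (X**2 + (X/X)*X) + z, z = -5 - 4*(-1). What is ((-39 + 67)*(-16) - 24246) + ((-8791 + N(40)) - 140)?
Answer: -31986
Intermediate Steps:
z = -1 (z = -5 + 4 = -1)
N(X) = -1 + X + X**2 (N(X) = (X**2 + (X/X)*X) - 1 = (X**2 + 1*X) - 1 = (X**2 + X) - 1 = (X + X**2) - 1 = -1 + X + X**2)
((-39 + 67)*(-16) - 24246) + ((-8791 + N(40)) - 140) = ((-39 + 67)*(-16) - 24246) + ((-8791 + (-1 + 40 + 40**2)) - 140) = (28*(-16) - 24246) + ((-8791 + (-1 + 40 + 1600)) - 140) = (-448 - 24246) + ((-8791 + 1639) - 140) = -24694 + (-7152 - 140) = -24694 - 7292 = -31986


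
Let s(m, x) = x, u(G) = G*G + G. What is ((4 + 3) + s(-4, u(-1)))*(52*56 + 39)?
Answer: 20657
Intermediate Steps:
u(G) = G + G**2 (u(G) = G**2 + G = G + G**2)
((4 + 3) + s(-4, u(-1)))*(52*56 + 39) = ((4 + 3) - (1 - 1))*(52*56 + 39) = (7 - 1*0)*(2912 + 39) = (7 + 0)*2951 = 7*2951 = 20657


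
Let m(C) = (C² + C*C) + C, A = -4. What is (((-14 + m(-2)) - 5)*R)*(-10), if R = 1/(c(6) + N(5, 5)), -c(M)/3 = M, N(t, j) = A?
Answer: -65/11 ≈ -5.9091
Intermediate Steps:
N(t, j) = -4
c(M) = -3*M
m(C) = C + 2*C² (m(C) = (C² + C²) + C = 2*C² + C = C + 2*C²)
R = -1/22 (R = 1/(-3*6 - 4) = 1/(-18 - 4) = 1/(-22) = -1/22 ≈ -0.045455)
(((-14 + m(-2)) - 5)*R)*(-10) = (((-14 - 2*(1 + 2*(-2))) - 5)*(-1/22))*(-10) = (((-14 - 2*(1 - 4)) - 5)*(-1/22))*(-10) = (((-14 - 2*(-3)) - 5)*(-1/22))*(-10) = (((-14 + 6) - 5)*(-1/22))*(-10) = ((-8 - 5)*(-1/22))*(-10) = -13*(-1/22)*(-10) = (13/22)*(-10) = -65/11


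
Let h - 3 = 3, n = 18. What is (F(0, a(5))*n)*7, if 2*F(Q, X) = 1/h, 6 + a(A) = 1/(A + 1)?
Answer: 21/2 ≈ 10.500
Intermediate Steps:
a(A) = -6 + 1/(1 + A) (a(A) = -6 + 1/(A + 1) = -6 + 1/(1 + A))
h = 6 (h = 3 + 3 = 6)
F(Q, X) = 1/12 (F(Q, X) = (½)/6 = (½)*(⅙) = 1/12)
(F(0, a(5))*n)*7 = ((1/12)*18)*7 = (3/2)*7 = 21/2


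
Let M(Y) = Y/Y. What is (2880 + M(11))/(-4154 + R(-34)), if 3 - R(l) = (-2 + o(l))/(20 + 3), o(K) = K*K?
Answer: -66263/96627 ≈ -0.68576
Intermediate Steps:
o(K) = K²
R(l) = 71/23 - l²/23 (R(l) = 3 - (-2 + l²)/(20 + 3) = 3 - (-2 + l²)/23 = 3 - (-2/23 + l²/23) = 3 + (2/23 - l²/23) = 71/23 - l²/23)
M(Y) = 1
(2880 + M(11))/(-4154 + R(-34)) = (2880 + 1)/(-4154 + (71/23 - 1/23*(-34)²)) = 2881/(-4154 + (71/23 - 1/23*1156)) = 2881/(-4154 + (71/23 - 1156/23)) = 2881/(-4154 - 1085/23) = 2881/(-96627/23) = 2881*(-23/96627) = -66263/96627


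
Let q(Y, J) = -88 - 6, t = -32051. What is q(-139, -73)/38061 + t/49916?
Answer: -1224585215/1899852876 ≈ -0.64457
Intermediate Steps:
q(Y, J) = -94
q(-139, -73)/38061 + t/49916 = -94/38061 - 32051/49916 = -1224585215/1899852876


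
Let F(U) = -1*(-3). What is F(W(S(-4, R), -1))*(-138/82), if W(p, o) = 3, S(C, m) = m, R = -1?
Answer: -207/41 ≈ -5.0488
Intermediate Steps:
F(U) = 3
F(W(S(-4, R), -1))*(-138/82) = 3*(-138/82) = 3*(-138*1/82) = 3*(-69/41) = -207/41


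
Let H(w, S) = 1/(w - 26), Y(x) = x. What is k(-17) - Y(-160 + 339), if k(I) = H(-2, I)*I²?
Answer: -5301/28 ≈ -189.32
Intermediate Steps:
H(w, S) = 1/(-26 + w)
k(I) = -I²/28 (k(I) = I²/(-26 - 2) = I²/(-28) = -I²/28)
k(-17) - Y(-160 + 339) = -1/28*(-17)² - (-160 + 339) = -1/28*289 - 1*179 = -289/28 - 179 = -5301/28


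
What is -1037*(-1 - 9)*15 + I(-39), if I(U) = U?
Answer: 155511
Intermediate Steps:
-1037*(-1 - 9)*15 + I(-39) = -1037*(-1 - 9)*15 - 39 = -(-10370)*15 - 39 = -1037*(-150) - 39 = 155550 - 39 = 155511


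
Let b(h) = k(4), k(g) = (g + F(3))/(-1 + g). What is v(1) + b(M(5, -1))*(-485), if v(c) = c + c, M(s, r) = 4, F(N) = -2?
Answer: -964/3 ≈ -321.33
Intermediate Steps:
v(c) = 2*c
k(g) = (-2 + g)/(-1 + g) (k(g) = (g - 2)/(-1 + g) = (-2 + g)/(-1 + g))
b(h) = ⅔ (b(h) = (-2 + 4)/(-1 + 4) = 2/3 = (⅓)*2 = ⅔)
v(1) + b(M(5, -1))*(-485) = 2*1 + (⅔)*(-485) = 2 - 970/3 = -964/3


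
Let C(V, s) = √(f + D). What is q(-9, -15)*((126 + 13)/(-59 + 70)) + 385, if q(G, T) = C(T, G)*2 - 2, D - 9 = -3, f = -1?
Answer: 3957/11 + 278*√5/11 ≈ 416.24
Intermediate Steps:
D = 6 (D = 9 - 3 = 6)
C(V, s) = √5 (C(V, s) = √(-1 + 6) = √5)
q(G, T) = -2 + 2*√5 (q(G, T) = √5*2 - 2 = 2*√5 - 2 = -2 + 2*√5)
q(-9, -15)*((126 + 13)/(-59 + 70)) + 385 = (-2 + 2*√5)*((126 + 13)/(-59 + 70)) + 385 = (-2 + 2*√5)*(139/11) + 385 = (-278/11 + 278*√5/11) + 385 = 3957/11 + 278*√5/11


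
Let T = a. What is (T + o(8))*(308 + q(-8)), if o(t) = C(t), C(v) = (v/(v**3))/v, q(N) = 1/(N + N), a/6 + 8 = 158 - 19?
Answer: 1982787391/8192 ≈ 2.4204e+5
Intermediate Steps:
a = 786 (a = -48 + 6*(158 - 19) = -48 + 6*139 = -48 + 834 = 786)
q(N) = 1/(2*N)
C(v) = v**(-3) (C(v) = (v/v**3)/v = 1/(v**2*v) = v**(-3))
o(t) = t**(-3)
T = 786
(T + o(8))*(308 + q(-8)) = (786 + 8**(-3))*(308 + (1/2)/(-8)) = (786 + 1/512)*(308 + (1/2)*(-1/8)) = 402433*(308 - 1/16)/512 = (402433/512)*(4927/16) = 1982787391/8192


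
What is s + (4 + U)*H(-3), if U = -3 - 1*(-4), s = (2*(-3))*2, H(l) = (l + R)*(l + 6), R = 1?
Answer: -42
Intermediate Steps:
H(l) = (1 + l)*(6 + l) (H(l) = (l + 1)*(l + 6) = (1 + l)*(6 + l))
s = -12 (s = -6*2 = -12)
U = 1 (U = -3 + 4 = 1)
s + (4 + U)*H(-3) = -12 + (4 + 1)*(6 + (-3)² + 7*(-3)) = -12 + 5*(6 + 9 - 21) = -12 + 5*(-6) = -12 - 30 = -42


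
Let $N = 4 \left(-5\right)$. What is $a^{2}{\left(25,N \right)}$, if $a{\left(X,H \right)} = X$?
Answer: $625$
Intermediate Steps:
$N = -20$
$a^{2}{\left(25,N \right)} = 25^{2} = 625$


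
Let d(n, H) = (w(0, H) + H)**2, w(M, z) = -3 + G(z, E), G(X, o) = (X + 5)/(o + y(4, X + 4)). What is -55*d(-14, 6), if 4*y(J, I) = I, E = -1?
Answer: -52855/9 ≈ -5872.8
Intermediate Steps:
y(J, I) = I/4
G(X, o) = (5 + X)/(1 + o + X/4) (G(X, o) = (X + 5)/(o + (X + 4)/4) = (5 + X)/(o + (4 + X)/4) = (5 + X)/(o + (1 + X/4)) = (5 + X)/(1 + o + X/4))
w(M, z) = -3 + 4*(5 + z)/z (w(M, z) = -3 + 4*(5 + z)/(4 + z + 4*(-1)) = -3 + 4*(5 + z)/(4 + z - 4) = -3 + 4*(5 + z)/z)
d(n, H) = (H + (20 + H)/H)**2 (d(n, H) = ((20 + H)/H + H)**2 = (H + (20 + H)/H)**2)
-55*d(-14, 6) = -55*(20 + 6 + 6**2)**2/6**2 = -55*(20 + 6 + 36)**2/36 = -55*62**2/36 = -55*3844/36 = -55*961/9 = -52855/9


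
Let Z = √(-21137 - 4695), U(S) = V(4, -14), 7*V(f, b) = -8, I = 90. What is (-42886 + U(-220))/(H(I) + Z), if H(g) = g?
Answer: -6754725/59381 + 150105*I*√6458/59381 ≈ -113.75 + 203.14*I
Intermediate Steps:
V(f, b) = -8/7 (V(f, b) = (⅐)*(-8) = -8/7)
U(S) = -8/7
Z = 2*I*√6458 (Z = √(-25832) = 2*I*√6458 ≈ 160.72*I)
(-42886 + U(-220))/(H(I) + Z) = (-42886 - 8/7)/(90 + 2*I*√6458) = -300210/(7*(90 + 2*I*√6458))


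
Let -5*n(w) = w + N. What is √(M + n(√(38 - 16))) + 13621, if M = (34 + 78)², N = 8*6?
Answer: 13621 + √(313360 - 5*√22)/5 ≈ 13733.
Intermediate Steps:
N = 48
M = 12544 (M = 112² = 12544)
n(w) = -48/5 - w/5 (n(w) = -(w + 48)/5 = -(48 + w)/5 = -48/5 - w/5)
√(M + n(√(38 - 16))) + 13621 = √(12544 + (-48/5 - √(38 - 16)/5)) + 13621 = √(12544 + (-48/5 - √22/5)) + 13621 = √(62672/5 - √22/5) + 13621 = 13621 + √(62672/5 - √22/5)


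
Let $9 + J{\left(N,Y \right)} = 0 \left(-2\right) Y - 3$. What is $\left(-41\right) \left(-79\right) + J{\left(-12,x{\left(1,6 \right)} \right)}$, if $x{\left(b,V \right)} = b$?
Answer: $3227$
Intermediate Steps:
$J{\left(N,Y \right)} = -12$ ($J{\left(N,Y \right)} = -9 + \left(0 \left(-2\right) Y - 3\right) = -9 - \left(3 + 0 Y\right) = -9 + \left(0 - 3\right) = -9 - 3 = -12$)
$\left(-41\right) \left(-79\right) + J{\left(-12,x{\left(1,6 \right)} \right)} = \left(-41\right) \left(-79\right) - 12 = 3239 - 12 = 3227$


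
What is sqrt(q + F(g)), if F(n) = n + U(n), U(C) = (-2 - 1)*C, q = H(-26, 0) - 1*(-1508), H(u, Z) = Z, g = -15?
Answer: sqrt(1538) ≈ 39.217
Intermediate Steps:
q = 1508 (q = 0 - 1*(-1508) = 0 + 1508 = 1508)
U(C) = -3*C
F(n) = -2*n (F(n) = n - 3*n = -2*n)
sqrt(q + F(g)) = sqrt(1508 - 2*(-15)) = sqrt(1508 + 30) = sqrt(1538)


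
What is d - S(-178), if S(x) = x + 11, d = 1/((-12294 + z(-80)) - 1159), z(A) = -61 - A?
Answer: 2243477/13434 ≈ 167.00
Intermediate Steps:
d = -1/13434 (d = 1/((-12294 + (-61 - 1*(-80))) - 1159) = 1/((-12294 + (-61 + 80)) - 1159) = 1/((-12294 + 19) - 1159) = 1/(-12275 - 1159) = 1/(-13434) = -1/13434 ≈ -7.4438e-5)
S(x) = 11 + x
d - S(-178) = -1/13434 - (11 - 178) = -1/13434 - 1*(-167) = -1/13434 + 167 = 2243477/13434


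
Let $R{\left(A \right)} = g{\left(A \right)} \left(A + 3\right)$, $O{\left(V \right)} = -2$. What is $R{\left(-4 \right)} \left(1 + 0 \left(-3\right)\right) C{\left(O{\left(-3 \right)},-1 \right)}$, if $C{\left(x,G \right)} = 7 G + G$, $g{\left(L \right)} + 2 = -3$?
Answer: $-40$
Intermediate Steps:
$g{\left(L \right)} = -5$ ($g{\left(L \right)} = -2 - 3 = -5$)
$C{\left(x,G \right)} = 8 G$
$R{\left(A \right)} = -15 - 5 A$ ($R{\left(A \right)} = - 5 \left(A + 3\right) = - 5 \left(3 + A\right) = -15 - 5 A$)
$R{\left(-4 \right)} \left(1 + 0 \left(-3\right)\right) C{\left(O{\left(-3 \right)},-1 \right)} = \left(-15 - -20\right) \left(1 + 0 \left(-3\right)\right) 8 \left(-1\right) = \left(-15 + 20\right) \left(1 + 0\right) \left(-8\right) = 5 \cdot 1 \left(-8\right) = 5 \left(-8\right) = -40$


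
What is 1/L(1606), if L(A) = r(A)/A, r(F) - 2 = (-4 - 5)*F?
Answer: -803/7226 ≈ -0.11113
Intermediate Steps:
r(F) = 2 - 9*F (r(F) = 2 + (-4 - 5)*F = 2 - 9*F)
L(A) = (2 - 9*A)/A
1/L(1606) = 1/(-9 + 2/1606) = 1/(-9 + 2*(1/1606)) = 1/(-9 + 1/803) = 1/(-7226/803) = -803/7226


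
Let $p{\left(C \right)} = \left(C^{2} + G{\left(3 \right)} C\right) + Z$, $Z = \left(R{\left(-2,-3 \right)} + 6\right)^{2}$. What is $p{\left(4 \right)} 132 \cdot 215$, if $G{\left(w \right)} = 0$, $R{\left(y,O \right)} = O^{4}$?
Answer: $215262300$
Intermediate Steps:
$Z = 7569$ ($Z = \left(\left(-3\right)^{4} + 6\right)^{2} = \left(81 + 6\right)^{2} = 87^{2} = 7569$)
$p{\left(C \right)} = 7569 + C^{2}$ ($p{\left(C \right)} = \left(C^{2} + 0 C\right) + 7569 = \left(C^{2} + 0\right) + 7569 = C^{2} + 7569 = 7569 + C^{2}$)
$p{\left(4 \right)} 132 \cdot 215 = \left(7569 + 4^{2}\right) 132 \cdot 215 = \left(7569 + 16\right) 132 \cdot 215 = 7585 \cdot 132 \cdot 215 = 1001220 \cdot 215 = 215262300$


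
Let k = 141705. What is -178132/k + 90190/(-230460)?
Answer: -1794422489/1088577810 ≈ -1.6484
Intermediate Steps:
-178132/k + 90190/(-230460) = -178132/141705 + 90190/(-230460) = -178132*1/141705 + 90190*(-1/230460) = -178132/141705 - 9019/23046 = -1794422489/1088577810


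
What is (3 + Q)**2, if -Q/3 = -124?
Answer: 140625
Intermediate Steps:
Q = 372 (Q = -3*(-124) = 372)
(3 + Q)**2 = (3 + 372)**2 = 375**2 = 140625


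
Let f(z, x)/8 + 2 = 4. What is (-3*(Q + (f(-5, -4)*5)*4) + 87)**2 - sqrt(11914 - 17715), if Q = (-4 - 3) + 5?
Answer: 751689 - I*sqrt(5801) ≈ 7.5169e+5 - 76.164*I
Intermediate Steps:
f(z, x) = 16 (f(z, x) = -16 + 8*4 = -16 + 32 = 16)
Q = -2 (Q = -7 + 5 = -2)
(-3*(Q + (f(-5, -4)*5)*4) + 87)**2 - sqrt(11914 - 17715) = (-3*(-2 + (16*5)*4) + 87)**2 - sqrt(11914 - 17715) = (-3*(-2 + 80*4) + 87)**2 - sqrt(-5801) = (-3*(-2 + 320) + 87)**2 - I*sqrt(5801) = (-3*318 + 87)**2 - I*sqrt(5801) = (-954 + 87)**2 - I*sqrt(5801) = (-867)**2 - I*sqrt(5801) = 751689 - I*sqrt(5801)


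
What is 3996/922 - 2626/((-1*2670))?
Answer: 3272623/615435 ≈ 5.3176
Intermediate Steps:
3996/922 - 2626/((-1*2670)) = 3996*(1/922) - 2626/(-2670) = 1998/461 - 2626*(-1/2670) = 1998/461 + 1313/1335 = 3272623/615435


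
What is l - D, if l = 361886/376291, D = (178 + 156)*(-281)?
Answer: 35316777400/376291 ≈ 93855.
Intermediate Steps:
D = -93854 (D = 334*(-281) = -93854)
l = 361886/376291 (l = 361886*(1/376291) = 361886/376291 ≈ 0.96172)
l - D = 361886/376291 - 1*(-93854) = 361886/376291 + 93854 = 35316777400/376291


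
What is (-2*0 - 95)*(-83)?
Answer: 7885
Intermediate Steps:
(-2*0 - 95)*(-83) = (0 - 95)*(-83) = -95*(-83) = 7885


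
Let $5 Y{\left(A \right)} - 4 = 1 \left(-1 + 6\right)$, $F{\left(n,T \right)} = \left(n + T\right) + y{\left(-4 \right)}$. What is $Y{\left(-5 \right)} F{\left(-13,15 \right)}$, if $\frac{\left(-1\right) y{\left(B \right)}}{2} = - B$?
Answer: $- \frac{54}{5} \approx -10.8$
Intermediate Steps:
$y{\left(B \right)} = 2 B$ ($y{\left(B \right)} = - 2 \left(- B\right) = 2 B$)
$F{\left(n,T \right)} = -8 + T + n$ ($F{\left(n,T \right)} = \left(n + T\right) + 2 \left(-4\right) = \left(T + n\right) - 8 = -8 + T + n$)
$Y{\left(A \right)} = \frac{9}{5}$ ($Y{\left(A \right)} = \frac{4}{5} + \frac{1 \left(-1 + 6\right)}{5} = \frac{4}{5} + \frac{1 \cdot 5}{5} = \frac{4}{5} + \frac{1}{5} \cdot 5 = \frac{4}{5} + 1 = \frac{9}{5}$)
$Y{\left(-5 \right)} F{\left(-13,15 \right)} = \frac{9 \left(-8 + 15 - 13\right)}{5} = \frac{9}{5} \left(-6\right) = - \frac{54}{5}$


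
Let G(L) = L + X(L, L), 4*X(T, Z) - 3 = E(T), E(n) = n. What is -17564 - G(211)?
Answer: -35657/2 ≈ -17829.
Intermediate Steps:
X(T, Z) = ¾ + T/4
G(L) = ¾ + 5*L/4 (G(L) = L + (¾ + L/4) = ¾ + 5*L/4)
-17564 - G(211) = -17564 - (¾ + (5/4)*211) = -17564 - (¾ + 1055/4) = -17564 - 1*529/2 = -17564 - 529/2 = -35657/2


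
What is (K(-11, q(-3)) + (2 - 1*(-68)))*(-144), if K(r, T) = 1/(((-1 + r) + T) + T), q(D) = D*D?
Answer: -10104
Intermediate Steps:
q(D) = D**2
K(r, T) = 1/(-1 + r + 2*T) (K(r, T) = 1/((-1 + T + r) + T) = 1/(-1 + r + 2*T))
(K(-11, q(-3)) + (2 - 1*(-68)))*(-144) = (1/(-1 - 11 + 2*(-3)**2) + (2 - 1*(-68)))*(-144) = (1/(-1 - 11 + 2*9) + (2 + 68))*(-144) = (1/(-1 - 11 + 18) + 70)*(-144) = (1/6 + 70)*(-144) = (421/6)*(-144) = -10104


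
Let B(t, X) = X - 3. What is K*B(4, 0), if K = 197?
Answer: -591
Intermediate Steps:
B(t, X) = -3 + X
K*B(4, 0) = 197*(-3 + 0) = 197*(-3) = -591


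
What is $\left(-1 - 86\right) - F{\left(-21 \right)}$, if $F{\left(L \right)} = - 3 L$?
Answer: $-150$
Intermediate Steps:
$\left(-1 - 86\right) - F{\left(-21 \right)} = \left(-1 - 86\right) - \left(-3\right) \left(-21\right) = \left(-1 - 86\right) - 63 = -87 - 63 = -150$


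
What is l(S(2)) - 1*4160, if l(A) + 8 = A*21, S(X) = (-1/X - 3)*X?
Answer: -4315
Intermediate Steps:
S(X) = X*(-3 - 1/X) (S(X) = (-3 - 1/X)*X = X*(-3 - 1/X))
l(A) = -8 + 21*A (l(A) = -8 + A*21 = -8 + 21*A)
l(S(2)) - 1*4160 = (-8 + 21*(-1 - 3*2)) - 1*4160 = (-8 + 21*(-1 - 6)) - 4160 = (-8 + 21*(-7)) - 4160 = (-8 - 147) - 4160 = -155 - 4160 = -4315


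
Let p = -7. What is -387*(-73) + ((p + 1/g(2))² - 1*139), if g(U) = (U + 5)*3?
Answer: 12418708/441 ≈ 28160.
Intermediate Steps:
g(U) = 15 + 3*U (g(U) = (5 + U)*3 = 15 + 3*U)
-387*(-73) + ((p + 1/g(2))² - 1*139) = -387*(-73) + ((-7 + 1/(15 + 3*2))² - 1*139) = 28251 + ((-7 + 1/(15 + 6))² - 139) = 28251 + ((-7 + 1/21)² - 139) = 28251 + ((-146/21)² - 139) = 28251 + (21316/441 - 139) = 28251 - 39983/441 = 12418708/441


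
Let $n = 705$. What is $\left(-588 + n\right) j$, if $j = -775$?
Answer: $-90675$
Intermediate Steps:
$\left(-588 + n\right) j = \left(-588 + 705\right) \left(-775\right) = 117 \left(-775\right) = -90675$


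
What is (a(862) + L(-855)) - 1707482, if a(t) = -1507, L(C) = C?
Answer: -1709844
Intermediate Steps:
(a(862) + L(-855)) - 1707482 = (-1507 - 855) - 1707482 = -2362 - 1707482 = -1709844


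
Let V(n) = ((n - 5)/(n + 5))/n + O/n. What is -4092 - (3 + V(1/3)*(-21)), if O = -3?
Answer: -34713/8 ≈ -4339.1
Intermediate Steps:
V(n) = -3/n + (-5 + n)/(n*(5 + n)) (V(n) = ((n - 5)/(n + 5))/n - 3/n = ((-5 + n)/(5 + n))/n - 3/n = (-5 + n)/(n*(5 + n)) - 3/n = -3/n + (-5 + n)/(n*(5 + n)))
-4092 - (3 + V(1/3)*(-21)) = -4092 - (3 + (2*(-10 - 1/3)/(((1/3))*(5 + 1/3)))*(-21)) = -4092 - (3 + (2*(-10 - 1/3)/(((1*(⅓)))*(5 + 1*(⅓))))*(-21)) = -4092 - (3 + (2*(-10 - 1*⅓)/((⅓)*(5 + ⅓)))*(-21)) = -4092 - (3 + (2*3*(-10 - ⅓)/(16/3))*(-21)) = -4092 - (3 + (2*3*(3/16)*(-31/3))*(-21)) = -4092 - (3 - 93/8*(-21)) = -4092 - (3 + 1953/8) = -4092 - 1*1977/8 = -4092 - 1977/8 = -34713/8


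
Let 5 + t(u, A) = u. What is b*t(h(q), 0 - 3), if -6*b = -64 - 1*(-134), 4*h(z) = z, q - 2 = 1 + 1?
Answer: 140/3 ≈ 46.667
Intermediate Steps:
q = 4 (q = 2 + (1 + 1) = 2 + 2 = 4)
h(z) = z/4
t(u, A) = -5 + u
b = -35/3 (b = -(-64 - 1*(-134))/6 = -(-64 + 134)/6 = -⅙*70 = -35/3 ≈ -11.667)
b*t(h(q), 0 - 3) = -35*(-5 + (¼)*4)/3 = -35*(-5 + 1)/3 = -35/3*(-4) = 140/3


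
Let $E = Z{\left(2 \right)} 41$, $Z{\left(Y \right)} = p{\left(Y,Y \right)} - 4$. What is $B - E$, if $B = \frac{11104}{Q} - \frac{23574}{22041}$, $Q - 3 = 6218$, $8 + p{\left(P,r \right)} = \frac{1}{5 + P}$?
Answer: $\frac{155765328151}{319939809} \approx 486.86$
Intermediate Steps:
$p{\left(P,r \right)} = -8 + \frac{1}{5 + P}$
$Z{\left(Y \right)} = -4 + \frac{-39 - 8 Y}{5 + Y}$ ($Z{\left(Y \right)} = \frac{-39 - 8 Y}{5 + Y} - 4 = -4 + \frac{-39 - 8 Y}{5 + Y}$)
$Q = 6221$ ($Q = 3 + 6218 = 6221$)
$E = - \frac{3403}{7}$ ($E = \frac{-59 - 24}{5 + 2} \cdot 41 = \frac{-59 - 24}{7} \cdot 41 = \frac{1}{7} \left(-83\right) 41 = \left(- \frac{83}{7}\right) 41 = - \frac{3403}{7} \approx -486.14$)
$B = \frac{32696470}{45705687}$ ($B = \frac{11104}{6221} - \frac{23574}{22041} = 11104 \cdot \frac{1}{6221} - \frac{7858}{7347} = \frac{11104}{6221} - \frac{7858}{7347} = \frac{32696470}{45705687} \approx 0.71537$)
$B - E = \frac{32696470}{45705687} - - \frac{3403}{7} = \frac{32696470}{45705687} + \frac{3403}{7} = \frac{155765328151}{319939809}$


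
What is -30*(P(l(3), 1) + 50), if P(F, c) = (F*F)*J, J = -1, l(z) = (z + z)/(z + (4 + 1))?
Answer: -11865/8 ≈ -1483.1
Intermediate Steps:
l(z) = 2*z/(5 + z) (l(z) = (2*z)/(z + 5) = (2*z)/(5 + z) = 2*z/(5 + z))
P(F, c) = -F² (P(F, c) = (F*F)*(-1) = F²*(-1) = -F²)
-30*(P(l(3), 1) + 50) = -30*(-(2*3/(5 + 3))² + 50) = -30*(-(2*3/8)² + 50) = -30*(-(2*3*(⅛))² + 50) = -30*(-(¾)² + 50) = -30*(-1*9/16 + 50) = -30*(-9/16 + 50) = -30*791/16 = -11865/8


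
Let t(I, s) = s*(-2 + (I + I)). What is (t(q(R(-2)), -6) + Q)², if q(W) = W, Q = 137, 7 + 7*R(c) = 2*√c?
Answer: 1268977/49 - 1104*I*√2 ≈ 25898.0 - 1561.3*I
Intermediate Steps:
R(c) = -1 + 2*√c/7 (R(c) = -1 + (2*√c)/7 = -1 + 2*√c/7)
t(I, s) = s*(-2 + 2*I)
(t(q(R(-2)), -6) + Q)² = (2*(-6)*(-1 + (-1 + 2*√(-2)/7)) + 137)² = (2*(-6)*(-1 + (-1 + 2*(I*√2)/7)) + 137)² = (2*(-6)*(-1 + (-1 + 2*I*√2/7)) + 137)² = (2*(-6)*(-2 + 2*I*√2/7) + 137)² = ((24 - 24*I*√2/7) + 137)² = (161 - 24*I*√2/7)²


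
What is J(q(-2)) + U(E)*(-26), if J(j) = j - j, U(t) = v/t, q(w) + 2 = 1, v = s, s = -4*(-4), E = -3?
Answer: 416/3 ≈ 138.67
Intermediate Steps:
s = 16
v = 16
q(w) = -1 (q(w) = -2 + 1 = -1)
U(t) = 16/t
J(j) = 0
J(q(-2)) + U(E)*(-26) = 0 + (16/(-3))*(-26) = 0 + (16*(-⅓))*(-26) = 0 - 16/3*(-26) = 0 + 416/3 = 416/3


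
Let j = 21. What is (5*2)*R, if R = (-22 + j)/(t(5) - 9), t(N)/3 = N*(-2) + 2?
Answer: 10/33 ≈ 0.30303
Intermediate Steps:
t(N) = 6 - 6*N (t(N) = 3*(N*(-2) + 2) = 3*(-2*N + 2) = 3*(2 - 2*N) = 6 - 6*N)
R = 1/33 (R = (-22 + 21)/((6 - 6*5) - 9) = -1/((6 - 30) - 9) = -1/(-24 - 9) = -1/(-33) = -1*(-1/33) = 1/33 ≈ 0.030303)
(5*2)*R = (5*2)*(1/33) = 10*(1/33) = 10/33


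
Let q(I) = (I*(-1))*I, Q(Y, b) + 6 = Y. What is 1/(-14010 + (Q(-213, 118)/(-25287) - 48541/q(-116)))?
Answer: -113420624/1588612807863 ≈ -7.1396e-5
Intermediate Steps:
Q(Y, b) = -6 + Y
q(I) = -I² (q(I) = (-I)*I = -I²)
1/(-14010 + (Q(-213, 118)/(-25287) - 48541/q(-116))) = 1/(-14010 + ((-6 - 213)/(-25287) - 48541/((-1*(-116)²)))) = 1/(-14010 + (-219*(-1/25287) - 48541/((-1*13456)))) = 1/(-14010 + (73/8429 - 48541/(-13456))) = 1/(-14010 + (73/8429 - 48541*(-1/13456))) = 1/(-14010 + (73/8429 + 48541/13456)) = 1/(-14010 + 410134377/113420624) = 1/(-1588612807863/113420624) = -113420624/1588612807863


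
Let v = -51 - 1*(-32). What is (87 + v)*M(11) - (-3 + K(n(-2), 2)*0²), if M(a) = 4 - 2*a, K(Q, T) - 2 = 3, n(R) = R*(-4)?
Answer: -1221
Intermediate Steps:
n(R) = -4*R
K(Q, T) = 5 (K(Q, T) = 2 + 3 = 5)
v = -19 (v = -51 + 32 = -19)
(87 + v)*M(11) - (-3 + K(n(-2), 2)*0²) = (87 - 19)*(4 - 2*11) - (-3 + 5*0²) = 68*(4 - 22) - (-3 + 5*0) = 68*(-18) - (-3 + 0) = -1224 - 1*(-3) = -1224 + 3 = -1221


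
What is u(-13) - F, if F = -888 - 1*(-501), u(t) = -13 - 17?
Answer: 357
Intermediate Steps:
u(t) = -30
F = -387 (F = -888 + 501 = -387)
u(-13) - F = -30 - 1*(-387) = -30 + 387 = 357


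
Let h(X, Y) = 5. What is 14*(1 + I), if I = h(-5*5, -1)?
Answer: 84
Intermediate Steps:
I = 5
14*(1 + I) = 14*(1 + 5) = 14*6 = 84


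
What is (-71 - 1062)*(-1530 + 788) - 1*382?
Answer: 840304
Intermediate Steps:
(-71 - 1062)*(-1530 + 788) - 1*382 = -1133*(-742) - 382 = 840686 - 382 = 840304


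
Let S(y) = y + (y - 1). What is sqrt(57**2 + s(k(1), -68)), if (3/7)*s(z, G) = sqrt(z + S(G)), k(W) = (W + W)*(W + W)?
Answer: sqrt(29241 + 21*I*sqrt(133))/3 ≈ 57.0 + 0.23604*I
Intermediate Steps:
k(W) = 4*W**2 (k(W) = (2*W)*(2*W) = 4*W**2)
S(y) = -1 + 2*y (S(y) = y + (-1 + y) = -1 + 2*y)
s(z, G) = 7*sqrt(-1 + z + 2*G)/3 (s(z, G) = 7*sqrt(z + (-1 + 2*G))/3 = 7*sqrt(-1 + z + 2*G)/3)
sqrt(57**2 + s(k(1), -68)) = sqrt(57**2 + 7*sqrt(-1 + 4*1**2 + 2*(-68))/3) = sqrt(3249 + 7*sqrt(-1 + 4*1 - 136)/3) = sqrt(3249 + 7*sqrt(-1 + 4 - 136)/3) = sqrt(3249 + 7*sqrt(-133)/3) = sqrt(3249 + 7*(I*sqrt(133))/3) = sqrt(3249 + 7*I*sqrt(133)/3)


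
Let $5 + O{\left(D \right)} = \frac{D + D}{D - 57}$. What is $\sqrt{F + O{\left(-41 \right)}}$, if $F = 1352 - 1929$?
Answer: $\frac{i \sqrt{28477}}{7} \approx 24.107 i$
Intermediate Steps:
$O{\left(D \right)} = -5 + \frac{2 D}{-57 + D}$ ($O{\left(D \right)} = -5 + \frac{D + D}{D - 57} = -5 + \frac{2 D}{-57 + D}$)
$F = -577$
$\sqrt{F + O{\left(-41 \right)}} = \sqrt{-577 + \frac{3 \left(95 - -41\right)}{-57 - 41}} = \sqrt{-577 + \frac{3 \left(95 + 41\right)}{-98}} = \sqrt{-577 + 3 \left(- \frac{1}{98}\right) 136} = \sqrt{-577 - \frac{204}{49}} = \sqrt{- \frac{28477}{49}} = \frac{i \sqrt{28477}}{7}$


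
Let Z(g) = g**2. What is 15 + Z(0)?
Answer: 15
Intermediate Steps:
15 + Z(0) = 15 + 0**2 = 15 + 0 = 15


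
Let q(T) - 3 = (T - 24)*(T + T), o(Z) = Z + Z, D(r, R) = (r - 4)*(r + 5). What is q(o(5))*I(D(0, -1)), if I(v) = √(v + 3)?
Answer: -277*I*√17 ≈ -1142.1*I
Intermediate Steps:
D(r, R) = (-4 + r)*(5 + r)
I(v) = √(3 + v)
o(Z) = 2*Z
q(T) = 3 + 2*T*(-24 + T) (q(T) = 3 + (T - 24)*(T + T) = 3 + (-24 + T)*(2*T) = 3 + 2*T*(-24 + T))
q(o(5))*I(D(0, -1)) = (3 - 96*5 + 2*(2*5)²)*√(3 + (-20 + 0 + 0²)) = (3 - 48*10 + 2*10²)*√(3 + (-20 + 0 + 0)) = (3 - 480 + 2*100)*√(3 - 20) = (3 - 480 + 200)*√(-17) = -277*I*√17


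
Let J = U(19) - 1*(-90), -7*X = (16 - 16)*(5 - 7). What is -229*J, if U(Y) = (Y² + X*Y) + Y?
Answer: -107630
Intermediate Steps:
X = 0 (X = -(16 - 16)*(5 - 7)/7 = -0*(-2) = -⅐*0 = 0)
U(Y) = Y + Y² (U(Y) = (Y² + 0*Y) + Y = (Y² + 0) + Y = Y² + Y = Y + Y²)
J = 470 (J = 19*(1 + 19) - 1*(-90) = 19*20 + 90 = 380 + 90 = 470)
-229*J = -229*470 = -107630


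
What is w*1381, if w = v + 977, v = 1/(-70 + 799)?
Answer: 983595154/729 ≈ 1.3492e+6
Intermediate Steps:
v = 1/729 ≈ 0.0013717
w = 712234/729 (w = 1/729 + 977 = 712234/729 ≈ 977.00)
w*1381 = (712234/729)*1381 = 983595154/729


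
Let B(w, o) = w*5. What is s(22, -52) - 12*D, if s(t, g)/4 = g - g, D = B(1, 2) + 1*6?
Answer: -132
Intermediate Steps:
B(w, o) = 5*w
D = 11 (D = 5*1 + 1*6 = 5 + 6 = 11)
s(t, g) = 0 (s(t, g) = 4*(g - g) = 4*0 = 0)
s(22, -52) - 12*D = 0 - 12*11 = 0 - 1*132 = 0 - 132 = -132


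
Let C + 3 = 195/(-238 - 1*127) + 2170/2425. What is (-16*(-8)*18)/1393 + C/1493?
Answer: 121658495096/73633513345 ≈ 1.6522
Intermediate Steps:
C = -93448/35405 (C = -3 + (195/(-238 - 1*127) + 2170/2425) = -3 + (195/(-238 - 127) + 2170*(1/2425)) = -3 + (195/(-365) + 434/485) = -3 + (195*(-1/365) + 434/485) = -3 + (-39/73 + 434/485) = -3 + 12767/35405 = -93448/35405 ≈ -2.6394)
(-16*(-8)*18)/1393 + C/1493 = (-16*(-8)*18)/1393 - 93448/35405/1493 = (128*18)*(1/1393) - 93448/35405*1/1493 = 2304*(1/1393) - 93448/52859665 = 2304/1393 - 93448/52859665 = 121658495096/73633513345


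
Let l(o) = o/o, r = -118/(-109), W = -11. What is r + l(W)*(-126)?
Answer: -13616/109 ≈ -124.92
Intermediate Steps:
r = 118/109 (r = -118*(-1/109) = 118/109 ≈ 1.0826)
l(o) = 1
r + l(W)*(-126) = 118/109 + 1*(-126) = 118/109 - 126 = -13616/109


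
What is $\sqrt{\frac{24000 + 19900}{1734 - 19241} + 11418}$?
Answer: $\frac{\sqrt{3498791912182}}{17507} \approx 106.84$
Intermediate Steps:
$\sqrt{\frac{24000 + 19900}{1734 - 19241} + 11418} = \sqrt{\frac{43900}{-17507} + 11418} = \sqrt{43900 \left(- \frac{1}{17507}\right) + 11418} = \sqrt{- \frac{43900}{17507} + 11418} = \sqrt{\frac{199851026}{17507}} = \frac{\sqrt{3498791912182}}{17507}$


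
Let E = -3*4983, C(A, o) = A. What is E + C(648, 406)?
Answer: -14301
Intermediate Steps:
E = -14949
E + C(648, 406) = -14949 + 648 = -14301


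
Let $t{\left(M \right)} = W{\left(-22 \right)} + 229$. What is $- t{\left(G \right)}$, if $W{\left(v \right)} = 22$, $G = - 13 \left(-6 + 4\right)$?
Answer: $-251$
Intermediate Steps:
$G = 26$ ($G = \left(-13\right) \left(-2\right) = 26$)
$t{\left(M \right)} = 251$ ($t{\left(M \right)} = 22 + 229 = 251$)
$- t{\left(G \right)} = \left(-1\right) 251 = -251$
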